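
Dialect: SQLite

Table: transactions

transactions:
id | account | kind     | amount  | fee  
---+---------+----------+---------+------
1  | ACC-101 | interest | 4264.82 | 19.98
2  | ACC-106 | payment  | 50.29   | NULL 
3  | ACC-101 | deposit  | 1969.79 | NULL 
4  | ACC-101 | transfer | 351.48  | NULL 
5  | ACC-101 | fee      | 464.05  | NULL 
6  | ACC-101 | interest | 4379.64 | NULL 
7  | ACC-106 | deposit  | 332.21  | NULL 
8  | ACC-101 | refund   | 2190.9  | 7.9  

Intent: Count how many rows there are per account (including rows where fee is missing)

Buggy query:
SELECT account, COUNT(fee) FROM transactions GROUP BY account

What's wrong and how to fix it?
Bug: COUNT(column) counts non-NULL values only; rows with NULL fee aren't counted

Fix: Replace COUNT(fee) with COUNT(*)

Corrected query:
SELECT account, COUNT(*) FROM transactions GROUP BY account

Result:
account | COUNT(*)
--------+---------
ACC-101 | 6       
ACC-106 | 2       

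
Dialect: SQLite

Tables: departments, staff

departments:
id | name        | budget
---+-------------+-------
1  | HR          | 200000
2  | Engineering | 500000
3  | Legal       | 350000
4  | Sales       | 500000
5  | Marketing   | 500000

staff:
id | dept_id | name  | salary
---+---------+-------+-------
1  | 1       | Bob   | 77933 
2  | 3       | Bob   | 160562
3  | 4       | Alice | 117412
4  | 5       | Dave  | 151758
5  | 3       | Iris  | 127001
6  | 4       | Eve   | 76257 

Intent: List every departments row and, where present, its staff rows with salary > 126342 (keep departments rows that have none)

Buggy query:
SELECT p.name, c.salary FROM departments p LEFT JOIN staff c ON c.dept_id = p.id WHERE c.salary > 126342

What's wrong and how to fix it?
Bug: Filtering c.salary in WHERE discards the NULL rows produced by LEFT JOIN, turning it into an inner join

Fix: Move the right-table condition into the ON clause so unmatched parents are kept

Corrected query:
SELECT p.name, c.salary FROM departments p LEFT JOIN staff c ON c.dept_id = p.id AND c.salary > 126342

Result:
name        | salary
------------+-------
HR          | NULL  
Engineering | NULL  
Legal       | 127001
Legal       | 160562
Sales       | NULL  
Marketing   | 151758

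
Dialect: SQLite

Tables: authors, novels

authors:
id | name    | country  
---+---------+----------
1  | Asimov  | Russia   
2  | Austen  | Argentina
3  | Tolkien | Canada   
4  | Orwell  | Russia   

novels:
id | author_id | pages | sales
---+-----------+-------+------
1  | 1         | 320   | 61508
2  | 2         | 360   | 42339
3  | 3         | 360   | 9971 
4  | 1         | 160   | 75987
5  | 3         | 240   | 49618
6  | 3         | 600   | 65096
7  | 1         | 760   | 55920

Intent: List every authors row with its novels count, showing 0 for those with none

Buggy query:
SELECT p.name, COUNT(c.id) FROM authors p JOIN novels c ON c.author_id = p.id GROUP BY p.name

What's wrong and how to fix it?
Bug: INNER JOIN drops authors rows that have no matching novels rows

Fix: Use LEFT JOIN so parents without children still appear (COUNT(c.id) gives 0)

Corrected query:
SELECT p.name, COUNT(c.id) FROM authors p LEFT JOIN novels c ON c.author_id = p.id GROUP BY p.name

Result:
name    | COUNT(c.id)
--------+------------
Asimov  | 3          
Austen  | 1          
Orwell  | 0          
Tolkien | 3          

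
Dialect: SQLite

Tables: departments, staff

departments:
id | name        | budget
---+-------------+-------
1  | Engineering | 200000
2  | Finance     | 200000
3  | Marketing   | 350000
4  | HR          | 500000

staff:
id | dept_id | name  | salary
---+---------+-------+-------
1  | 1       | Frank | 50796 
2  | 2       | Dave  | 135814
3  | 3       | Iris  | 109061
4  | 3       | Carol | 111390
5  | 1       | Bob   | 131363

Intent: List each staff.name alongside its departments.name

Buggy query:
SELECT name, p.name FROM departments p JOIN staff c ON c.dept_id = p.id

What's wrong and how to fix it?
Bug: Both tables have a 'name' column; the unqualified reference is ambiguous

Fix: Prefix ambiguous columns with the table alias

Corrected query:
SELECT c.name, p.name FROM departments p JOIN staff c ON c.dept_id = p.id

Result:
name  | name       
------+------------
Frank | Engineering
Dave  | Finance    
Iris  | Marketing  
Carol | Marketing  
Bob   | Engineering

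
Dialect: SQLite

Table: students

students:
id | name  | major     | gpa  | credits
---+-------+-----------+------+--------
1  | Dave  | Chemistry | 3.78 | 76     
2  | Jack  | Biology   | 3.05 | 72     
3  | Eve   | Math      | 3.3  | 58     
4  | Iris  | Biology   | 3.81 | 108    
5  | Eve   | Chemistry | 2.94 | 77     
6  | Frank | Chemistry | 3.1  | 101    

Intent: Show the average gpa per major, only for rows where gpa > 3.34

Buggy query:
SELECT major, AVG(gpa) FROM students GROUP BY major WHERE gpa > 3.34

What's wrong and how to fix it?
Bug: WHERE cannot follow GROUP BY

Fix: Place WHERE between FROM and GROUP BY

Corrected query:
SELECT major, AVG(gpa) FROM students WHERE gpa > 3.34 GROUP BY major

Result:
major     | AVG(gpa)
----------+---------
Biology   | 3.81    
Chemistry | 3.78    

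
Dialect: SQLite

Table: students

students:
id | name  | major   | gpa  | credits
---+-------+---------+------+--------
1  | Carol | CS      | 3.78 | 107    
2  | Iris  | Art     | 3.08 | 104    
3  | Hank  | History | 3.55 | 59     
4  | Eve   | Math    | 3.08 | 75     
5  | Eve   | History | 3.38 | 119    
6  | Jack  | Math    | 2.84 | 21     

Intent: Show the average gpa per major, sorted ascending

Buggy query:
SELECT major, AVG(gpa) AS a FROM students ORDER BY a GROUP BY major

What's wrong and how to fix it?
Bug: ORDER BY appears before GROUP BY; SQL clause order requires GROUP BY first

Fix: Move ORDER BY to the end, after GROUP BY

Corrected query:
SELECT major, AVG(gpa) AS a FROM students GROUP BY major ORDER BY a

Result:
major   | a    
--------+------
Math    | 2.96 
Art     | 3.08 
History | 3.465
CS      | 3.78 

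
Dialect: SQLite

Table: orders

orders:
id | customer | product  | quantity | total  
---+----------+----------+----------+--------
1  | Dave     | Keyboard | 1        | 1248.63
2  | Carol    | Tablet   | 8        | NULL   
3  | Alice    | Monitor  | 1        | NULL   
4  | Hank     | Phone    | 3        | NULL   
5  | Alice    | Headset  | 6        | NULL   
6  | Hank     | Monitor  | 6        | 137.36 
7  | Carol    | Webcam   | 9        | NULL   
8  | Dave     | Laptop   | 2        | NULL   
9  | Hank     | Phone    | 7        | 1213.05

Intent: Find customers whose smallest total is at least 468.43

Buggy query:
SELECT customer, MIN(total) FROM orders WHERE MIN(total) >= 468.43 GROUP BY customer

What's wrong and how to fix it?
Bug: MIN() in WHERE is a misuse of aggregate

Fix: Use HAVING for the per-group MIN condition

Corrected query:
SELECT customer, MIN(total) FROM orders GROUP BY customer HAVING MIN(total) >= 468.43

Result:
customer | MIN(total)
---------+-----------
Dave     | 1248.63   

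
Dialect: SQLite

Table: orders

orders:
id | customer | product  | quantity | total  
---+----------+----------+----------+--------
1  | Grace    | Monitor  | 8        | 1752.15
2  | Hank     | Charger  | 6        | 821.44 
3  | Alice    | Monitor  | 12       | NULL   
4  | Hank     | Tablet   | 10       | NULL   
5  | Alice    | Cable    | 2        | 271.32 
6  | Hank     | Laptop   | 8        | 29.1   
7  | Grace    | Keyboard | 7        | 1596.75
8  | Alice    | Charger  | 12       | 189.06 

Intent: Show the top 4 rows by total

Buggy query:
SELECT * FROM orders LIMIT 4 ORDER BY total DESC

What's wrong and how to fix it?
Bug: ORDER BY cannot follow LIMIT; LIMIT is the final clause

Fix: Swap the clauses: ORDER BY first, then LIMIT

Corrected query:
SELECT * FROM orders ORDER BY total DESC LIMIT 4

Result:
id | customer | product  | quantity | total  
---+----------+----------+----------+--------
1  | Grace    | Monitor  | 8        | 1752.15
7  | Grace    | Keyboard | 7        | 1596.75
2  | Hank     | Charger  | 6        | 821.44 
5  | Alice    | Cable    | 2        | 271.32 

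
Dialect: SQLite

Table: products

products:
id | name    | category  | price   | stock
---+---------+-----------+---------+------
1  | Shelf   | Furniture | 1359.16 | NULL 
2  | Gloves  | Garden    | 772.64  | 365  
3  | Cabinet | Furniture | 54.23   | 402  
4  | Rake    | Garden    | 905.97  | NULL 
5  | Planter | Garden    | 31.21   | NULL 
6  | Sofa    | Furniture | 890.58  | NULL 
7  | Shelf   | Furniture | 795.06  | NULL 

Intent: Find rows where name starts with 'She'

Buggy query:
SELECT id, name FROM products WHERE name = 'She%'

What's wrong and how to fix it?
Bug: '=' compares the literal string including the % character; pattern matching needs LIKE

Fix: Replace '=' with LIKE so 'She%' is treated as a pattern

Corrected query:
SELECT id, name FROM products WHERE name LIKE 'She%'

Result:
id | name 
---+------
1  | Shelf
7  | Shelf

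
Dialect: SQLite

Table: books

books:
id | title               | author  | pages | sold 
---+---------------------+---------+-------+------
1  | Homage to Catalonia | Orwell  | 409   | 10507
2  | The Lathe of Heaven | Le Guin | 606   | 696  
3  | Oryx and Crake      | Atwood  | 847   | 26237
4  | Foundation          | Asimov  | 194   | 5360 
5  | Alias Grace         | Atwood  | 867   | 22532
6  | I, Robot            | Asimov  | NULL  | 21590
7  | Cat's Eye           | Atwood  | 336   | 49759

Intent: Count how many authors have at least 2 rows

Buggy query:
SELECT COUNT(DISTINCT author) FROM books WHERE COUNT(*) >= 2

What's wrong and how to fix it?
Bug: COUNT(*) cannot appear in WHERE; the per-group count doesn't exist yet

Fix: Group first with HAVING COUNT(*) >= 2, then COUNT the resulting groups

Corrected query:
SELECT COUNT(*) FROM (SELECT author FROM books GROUP BY author HAVING COUNT(*) >= 2)

Result:
COUNT(*)
--------
2       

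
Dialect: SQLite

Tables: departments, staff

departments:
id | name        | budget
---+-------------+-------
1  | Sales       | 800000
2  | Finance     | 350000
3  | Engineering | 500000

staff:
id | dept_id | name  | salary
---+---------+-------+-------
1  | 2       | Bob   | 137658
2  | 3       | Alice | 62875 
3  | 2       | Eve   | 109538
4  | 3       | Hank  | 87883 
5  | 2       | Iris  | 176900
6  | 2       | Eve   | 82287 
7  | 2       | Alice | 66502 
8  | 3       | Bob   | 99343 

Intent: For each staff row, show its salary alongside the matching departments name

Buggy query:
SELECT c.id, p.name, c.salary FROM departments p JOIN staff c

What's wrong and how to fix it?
Bug: JOIN with no ON clause produces a cartesian product; every staff row pairs with every departments row

Fix: Add ON c.dept_id = p.id to the JOIN

Corrected query:
SELECT c.id, p.name, c.salary FROM departments p JOIN staff c ON c.dept_id = p.id

Result:
id | name        | salary
---+-------------+-------
1  | Finance     | 137658
2  | Engineering | 62875 
3  | Finance     | 109538
4  | Engineering | 87883 
5  | Finance     | 176900
6  | Finance     | 82287 
7  | Finance     | 66502 
8  | Engineering | 99343 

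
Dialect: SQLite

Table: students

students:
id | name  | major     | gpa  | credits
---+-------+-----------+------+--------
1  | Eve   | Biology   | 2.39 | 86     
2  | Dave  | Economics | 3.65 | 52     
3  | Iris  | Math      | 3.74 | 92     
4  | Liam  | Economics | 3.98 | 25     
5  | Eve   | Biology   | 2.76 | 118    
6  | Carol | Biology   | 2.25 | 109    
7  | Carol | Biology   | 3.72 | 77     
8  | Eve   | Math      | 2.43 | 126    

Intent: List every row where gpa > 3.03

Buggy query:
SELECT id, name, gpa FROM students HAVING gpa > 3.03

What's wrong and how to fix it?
Bug: HAVING filters the output of aggregation, but this query has no GROUP BY and no aggregate functions, so SQLite rejects it (HAVING clause on a non-aggregate query); the condition here is per row

Fix: Replace HAVING with WHERE since the condition applies to individual rows

Corrected query:
SELECT id, name, gpa FROM students WHERE gpa > 3.03

Result:
id | name  | gpa 
---+-------+-----
2  | Dave  | 3.65
3  | Iris  | 3.74
4  | Liam  | 3.98
7  | Carol | 3.72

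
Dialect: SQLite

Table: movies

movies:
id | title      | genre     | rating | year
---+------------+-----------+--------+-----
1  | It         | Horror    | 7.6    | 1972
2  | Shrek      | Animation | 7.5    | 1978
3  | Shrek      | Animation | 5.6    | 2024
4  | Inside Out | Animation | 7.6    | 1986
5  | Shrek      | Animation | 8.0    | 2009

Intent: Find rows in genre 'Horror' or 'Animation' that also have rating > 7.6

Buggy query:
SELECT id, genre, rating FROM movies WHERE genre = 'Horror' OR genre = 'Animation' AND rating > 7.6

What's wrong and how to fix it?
Bug: Without parentheses, AND is evaluated before OR, so the rating filter only applies to the 'Animation' branch

Fix: Group the OR with parentheses (or use IN), then AND the threshold

Corrected query:
SELECT id, genre, rating FROM movies WHERE (genre = 'Horror' OR genre = 'Animation') AND rating > 7.6

Result:
id | genre     | rating
---+-----------+-------
5  | Animation | 8     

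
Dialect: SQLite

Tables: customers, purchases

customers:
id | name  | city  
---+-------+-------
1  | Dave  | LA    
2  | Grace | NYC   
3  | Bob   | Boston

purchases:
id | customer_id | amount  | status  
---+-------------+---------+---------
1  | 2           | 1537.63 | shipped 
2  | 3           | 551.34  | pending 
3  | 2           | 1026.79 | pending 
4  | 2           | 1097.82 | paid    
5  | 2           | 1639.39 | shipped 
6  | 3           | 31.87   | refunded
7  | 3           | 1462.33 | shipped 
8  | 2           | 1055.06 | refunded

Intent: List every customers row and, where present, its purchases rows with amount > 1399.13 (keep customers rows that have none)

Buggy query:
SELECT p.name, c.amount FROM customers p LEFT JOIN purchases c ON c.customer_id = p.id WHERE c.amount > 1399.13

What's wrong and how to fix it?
Bug: Filtering c.amount in WHERE discards the NULL rows produced by LEFT JOIN, turning it into an inner join

Fix: Move the right-table condition into the ON clause so unmatched parents are kept

Corrected query:
SELECT p.name, c.amount FROM customers p LEFT JOIN purchases c ON c.customer_id = p.id AND c.amount > 1399.13

Result:
name  | amount 
------+--------
Dave  | NULL   
Grace | 1537.63
Grace | 1639.39
Bob   | 1462.33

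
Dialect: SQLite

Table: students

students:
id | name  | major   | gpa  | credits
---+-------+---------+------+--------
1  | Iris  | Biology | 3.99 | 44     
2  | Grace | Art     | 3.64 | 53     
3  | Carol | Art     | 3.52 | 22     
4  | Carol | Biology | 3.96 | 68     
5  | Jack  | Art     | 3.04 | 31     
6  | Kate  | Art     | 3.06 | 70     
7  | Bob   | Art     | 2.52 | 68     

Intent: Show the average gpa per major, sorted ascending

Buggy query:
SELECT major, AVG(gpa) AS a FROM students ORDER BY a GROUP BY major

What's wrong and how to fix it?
Bug: GROUP BY must precede ORDER BY

Fix: Reorder: SELECT … FROM … GROUP BY … ORDER BY …

Corrected query:
SELECT major, AVG(gpa) AS a FROM students GROUP BY major ORDER BY a

Result:
major   | a    
--------+------
Art     | 3.156
Biology | 3.975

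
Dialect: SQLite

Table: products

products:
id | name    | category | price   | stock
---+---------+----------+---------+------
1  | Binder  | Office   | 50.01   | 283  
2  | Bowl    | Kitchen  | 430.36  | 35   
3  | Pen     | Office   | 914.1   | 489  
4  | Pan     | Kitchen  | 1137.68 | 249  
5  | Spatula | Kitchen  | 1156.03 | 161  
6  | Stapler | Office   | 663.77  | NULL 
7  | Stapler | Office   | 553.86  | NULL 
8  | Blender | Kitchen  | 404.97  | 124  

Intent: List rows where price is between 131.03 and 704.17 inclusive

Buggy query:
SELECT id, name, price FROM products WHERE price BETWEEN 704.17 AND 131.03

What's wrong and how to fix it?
Bug: The bounds are reversed; BETWEEN a AND b requires a <= b to match anything

Fix: Write BETWEEN 131.03 AND 704.17

Corrected query:
SELECT id, name, price FROM products WHERE price BETWEEN 131.03 AND 704.17

Result:
id | name    | price 
---+---------+-------
2  | Bowl    | 430.36
6  | Stapler | 663.77
7  | Stapler | 553.86
8  | Blender | 404.97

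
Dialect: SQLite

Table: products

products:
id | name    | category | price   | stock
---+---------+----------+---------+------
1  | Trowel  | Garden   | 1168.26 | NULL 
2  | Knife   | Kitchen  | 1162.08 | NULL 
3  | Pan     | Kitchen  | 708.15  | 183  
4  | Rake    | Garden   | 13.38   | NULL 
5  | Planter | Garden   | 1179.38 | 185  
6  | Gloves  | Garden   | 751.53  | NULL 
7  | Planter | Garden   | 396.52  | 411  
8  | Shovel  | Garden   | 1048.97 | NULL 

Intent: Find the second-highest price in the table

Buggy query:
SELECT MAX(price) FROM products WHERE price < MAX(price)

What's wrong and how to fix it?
Bug: MAX(price) on the right of the comparison is an aggregate-in-WHERE error

Fix: Put the inner MAX in a scalar subquery

Corrected query:
SELECT MAX(price) FROM products WHERE price < (SELECT MAX(price) FROM products)

Result:
MAX(price)
----------
1168.26   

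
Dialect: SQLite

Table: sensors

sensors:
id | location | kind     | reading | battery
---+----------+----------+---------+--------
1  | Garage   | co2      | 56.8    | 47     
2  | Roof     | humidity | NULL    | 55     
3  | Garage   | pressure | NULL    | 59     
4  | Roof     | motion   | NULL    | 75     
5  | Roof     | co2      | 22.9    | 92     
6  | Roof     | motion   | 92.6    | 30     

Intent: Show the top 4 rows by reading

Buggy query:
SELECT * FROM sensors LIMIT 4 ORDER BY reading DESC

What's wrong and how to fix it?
Bug: ORDER BY cannot follow LIMIT; LIMIT is the final clause

Fix: Sort with ORDER BY, then apply LIMIT

Corrected query:
SELECT * FROM sensors ORDER BY reading DESC LIMIT 4

Result:
id | location | kind     | reading | battery
---+----------+----------+---------+--------
6  | Roof     | motion   | 92.6    | 30     
1  | Garage   | co2      | 56.8    | 47     
5  | Roof     | co2      | 22.9    | 92     
2  | Roof     | humidity | NULL    | 55     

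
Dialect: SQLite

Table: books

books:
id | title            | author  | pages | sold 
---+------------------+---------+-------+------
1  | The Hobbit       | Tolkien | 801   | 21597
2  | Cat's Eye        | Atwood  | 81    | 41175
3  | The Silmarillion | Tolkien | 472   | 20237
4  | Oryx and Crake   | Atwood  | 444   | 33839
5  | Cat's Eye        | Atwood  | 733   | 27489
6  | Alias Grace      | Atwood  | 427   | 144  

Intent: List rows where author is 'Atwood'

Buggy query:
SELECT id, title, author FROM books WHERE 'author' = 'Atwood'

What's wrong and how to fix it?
Bug: 'author' in single quotes is a string literal, not the column; the comparison is literal-vs-literal and never true

Fix: Remove the quotes around the column name (or use double quotes for an identifier)

Corrected query:
SELECT id, title, author FROM books WHERE author = 'Atwood'

Result:
id | title          | author
---+----------------+-------
2  | Cat's Eye      | Atwood
4  | Oryx and Crake | Atwood
5  | Cat's Eye      | Atwood
6  | Alias Grace    | Atwood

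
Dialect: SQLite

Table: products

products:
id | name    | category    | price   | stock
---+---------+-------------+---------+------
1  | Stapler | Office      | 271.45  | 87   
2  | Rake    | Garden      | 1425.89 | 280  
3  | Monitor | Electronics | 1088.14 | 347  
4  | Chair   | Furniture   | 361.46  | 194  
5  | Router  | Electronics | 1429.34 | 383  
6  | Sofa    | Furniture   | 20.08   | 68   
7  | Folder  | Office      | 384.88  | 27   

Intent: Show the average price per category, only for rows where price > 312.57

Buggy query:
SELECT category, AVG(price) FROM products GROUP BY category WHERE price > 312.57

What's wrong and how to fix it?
Bug: WHERE cannot follow GROUP BY

Fix: Move the WHERE clause before GROUP BY

Corrected query:
SELECT category, AVG(price) FROM products WHERE price > 312.57 GROUP BY category

Result:
category    | AVG(price)
------------+-----------
Electronics | 1258.74   
Furniture   | 361.46    
Garden      | 1425.89   
Office      | 384.88    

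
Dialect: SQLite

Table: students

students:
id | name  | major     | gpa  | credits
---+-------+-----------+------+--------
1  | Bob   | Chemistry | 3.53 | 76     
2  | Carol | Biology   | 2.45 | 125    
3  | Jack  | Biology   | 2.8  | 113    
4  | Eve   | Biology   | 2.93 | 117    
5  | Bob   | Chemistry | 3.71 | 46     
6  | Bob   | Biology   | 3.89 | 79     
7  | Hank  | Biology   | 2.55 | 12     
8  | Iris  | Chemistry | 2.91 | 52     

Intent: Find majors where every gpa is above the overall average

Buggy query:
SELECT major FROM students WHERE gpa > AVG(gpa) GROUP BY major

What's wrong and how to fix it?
Bug: WHERE evaluates per row before aggregation, so AVG() is unavailable

Fix: Compute the overall average in a scalar subquery and compare each group's MIN against it in HAVING

Corrected query:
SELECT major FROM students GROUP BY major HAVING MIN(gpa) > (SELECT AVG(gpa) FROM students)

Result:
(no rows)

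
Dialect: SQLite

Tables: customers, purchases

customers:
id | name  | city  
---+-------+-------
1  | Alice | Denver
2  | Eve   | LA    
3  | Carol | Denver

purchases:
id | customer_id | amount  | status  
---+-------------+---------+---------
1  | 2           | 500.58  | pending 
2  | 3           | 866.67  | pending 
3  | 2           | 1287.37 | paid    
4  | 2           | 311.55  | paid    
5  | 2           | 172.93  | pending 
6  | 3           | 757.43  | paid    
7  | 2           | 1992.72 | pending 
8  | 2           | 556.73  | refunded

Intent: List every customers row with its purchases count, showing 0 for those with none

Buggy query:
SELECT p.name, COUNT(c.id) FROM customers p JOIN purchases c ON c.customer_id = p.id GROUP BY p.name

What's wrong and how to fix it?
Bug: An inner join excludes parents with zero children

Fix: Switch to LEFT JOIN to retain unmatched parent rows

Corrected query:
SELECT p.name, COUNT(c.id) FROM customers p LEFT JOIN purchases c ON c.customer_id = p.id GROUP BY p.name

Result:
name  | COUNT(c.id)
------+------------
Alice | 0          
Carol | 2          
Eve   | 6          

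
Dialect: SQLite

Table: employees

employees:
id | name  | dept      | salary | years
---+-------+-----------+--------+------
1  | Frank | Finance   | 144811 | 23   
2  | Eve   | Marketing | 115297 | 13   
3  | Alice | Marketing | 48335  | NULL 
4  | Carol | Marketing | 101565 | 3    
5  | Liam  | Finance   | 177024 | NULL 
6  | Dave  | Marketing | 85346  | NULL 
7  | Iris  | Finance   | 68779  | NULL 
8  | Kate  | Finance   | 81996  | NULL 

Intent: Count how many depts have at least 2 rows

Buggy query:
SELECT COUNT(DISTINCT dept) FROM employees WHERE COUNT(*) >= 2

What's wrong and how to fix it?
Bug: COUNT(*) cannot appear in WHERE; the per-group count doesn't exist yet

Fix: Group first with HAVING COUNT(*) >= 2, then COUNT the resulting groups

Corrected query:
SELECT COUNT(*) FROM (SELECT dept FROM employees GROUP BY dept HAVING COUNT(*) >= 2)

Result:
COUNT(*)
--------
2       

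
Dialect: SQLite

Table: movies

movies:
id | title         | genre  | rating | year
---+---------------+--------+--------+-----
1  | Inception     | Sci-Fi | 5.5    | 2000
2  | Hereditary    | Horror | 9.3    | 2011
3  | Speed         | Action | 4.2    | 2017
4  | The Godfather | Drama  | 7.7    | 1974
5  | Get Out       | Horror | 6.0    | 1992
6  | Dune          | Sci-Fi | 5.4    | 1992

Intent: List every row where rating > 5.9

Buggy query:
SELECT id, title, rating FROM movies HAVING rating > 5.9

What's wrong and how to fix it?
Bug: This is a non-aggregate query (no GROUP BY, no aggregates), so in SQLite the HAVING clause is invalid here; a row-level condition belongs in WHERE

Fix: Replace HAVING with WHERE since the condition applies to individual rows

Corrected query:
SELECT id, title, rating FROM movies WHERE rating > 5.9

Result:
id | title         | rating
---+---------------+-------
2  | Hereditary    | 9.3   
4  | The Godfather | 7.7   
5  | Get Out       | 6     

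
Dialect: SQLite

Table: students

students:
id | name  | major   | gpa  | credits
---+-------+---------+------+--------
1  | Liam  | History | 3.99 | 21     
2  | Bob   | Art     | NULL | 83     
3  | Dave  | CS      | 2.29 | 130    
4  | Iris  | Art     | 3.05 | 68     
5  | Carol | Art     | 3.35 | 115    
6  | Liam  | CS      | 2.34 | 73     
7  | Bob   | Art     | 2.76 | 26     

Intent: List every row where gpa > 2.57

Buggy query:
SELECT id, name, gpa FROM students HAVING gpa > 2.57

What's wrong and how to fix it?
Bug: This is a non-aggregate query (no GROUP BY, no aggregates), so in SQLite the HAVING clause is invalid here; a row-level condition belongs in WHERE

Fix: Replace HAVING with WHERE since the condition applies to individual rows

Corrected query:
SELECT id, name, gpa FROM students WHERE gpa > 2.57

Result:
id | name  | gpa 
---+-------+-----
1  | Liam  | 3.99
4  | Iris  | 3.05
5  | Carol | 3.35
7  | Bob   | 2.76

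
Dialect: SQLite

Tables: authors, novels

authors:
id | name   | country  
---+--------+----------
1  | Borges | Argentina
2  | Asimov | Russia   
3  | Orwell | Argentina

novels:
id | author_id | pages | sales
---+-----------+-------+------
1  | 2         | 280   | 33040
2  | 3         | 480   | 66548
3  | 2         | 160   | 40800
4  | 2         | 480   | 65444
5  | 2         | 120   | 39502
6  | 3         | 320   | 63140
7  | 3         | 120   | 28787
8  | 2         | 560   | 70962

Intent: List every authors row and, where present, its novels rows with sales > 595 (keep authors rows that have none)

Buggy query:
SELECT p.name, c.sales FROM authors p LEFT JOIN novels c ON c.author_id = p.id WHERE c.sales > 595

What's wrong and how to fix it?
Bug: A WHERE condition on the right-hand table after LEFT JOIN drops unmatched parents

Fix: Put 'c.sales > 595' in the JOIN's ON clause instead of WHERE

Corrected query:
SELECT p.name, c.sales FROM authors p LEFT JOIN novels c ON c.author_id = p.id AND c.sales > 595

Result:
name   | sales
-------+------
Borges | NULL 
Asimov | 33040
Asimov | 39502
Asimov | 40800
Asimov | 65444
Asimov | 70962
Orwell | 28787
Orwell | 63140
Orwell | 66548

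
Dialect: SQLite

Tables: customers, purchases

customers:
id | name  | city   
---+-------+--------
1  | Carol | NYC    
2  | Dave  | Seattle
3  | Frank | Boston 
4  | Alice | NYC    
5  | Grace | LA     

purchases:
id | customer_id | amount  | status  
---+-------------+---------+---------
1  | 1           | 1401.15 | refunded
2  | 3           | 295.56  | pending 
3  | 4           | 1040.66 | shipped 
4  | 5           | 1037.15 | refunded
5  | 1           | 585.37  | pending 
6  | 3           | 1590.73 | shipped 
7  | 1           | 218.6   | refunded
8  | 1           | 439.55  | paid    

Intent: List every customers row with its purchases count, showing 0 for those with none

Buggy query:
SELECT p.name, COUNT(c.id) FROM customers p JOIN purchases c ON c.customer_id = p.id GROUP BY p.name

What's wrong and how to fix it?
Bug: INNER JOIN drops customers rows that have no matching purchases rows

Fix: Use LEFT JOIN so parents without children still appear (COUNT(c.id) gives 0)

Corrected query:
SELECT p.name, COUNT(c.id) FROM customers p LEFT JOIN purchases c ON c.customer_id = p.id GROUP BY p.name

Result:
name  | COUNT(c.id)
------+------------
Alice | 1          
Carol | 4          
Dave  | 0          
Frank | 2          
Grace | 1          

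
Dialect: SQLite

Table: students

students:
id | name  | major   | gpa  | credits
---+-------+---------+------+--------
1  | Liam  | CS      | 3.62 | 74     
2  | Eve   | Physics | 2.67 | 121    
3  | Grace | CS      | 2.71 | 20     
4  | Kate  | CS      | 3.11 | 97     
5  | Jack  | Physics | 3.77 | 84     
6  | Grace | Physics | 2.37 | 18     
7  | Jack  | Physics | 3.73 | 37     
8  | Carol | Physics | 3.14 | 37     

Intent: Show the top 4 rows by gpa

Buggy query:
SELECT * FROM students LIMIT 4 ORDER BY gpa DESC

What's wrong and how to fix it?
Bug: ORDER BY cannot follow LIMIT; LIMIT is the final clause

Fix: Sort with ORDER BY, then apply LIMIT

Corrected query:
SELECT * FROM students ORDER BY gpa DESC LIMIT 4

Result:
id | name  | major   | gpa  | credits
---+-------+---------+------+--------
5  | Jack  | Physics | 3.77 | 84     
7  | Jack  | Physics | 3.73 | 37     
1  | Liam  | CS      | 3.62 | 74     
8  | Carol | Physics | 3.14 | 37     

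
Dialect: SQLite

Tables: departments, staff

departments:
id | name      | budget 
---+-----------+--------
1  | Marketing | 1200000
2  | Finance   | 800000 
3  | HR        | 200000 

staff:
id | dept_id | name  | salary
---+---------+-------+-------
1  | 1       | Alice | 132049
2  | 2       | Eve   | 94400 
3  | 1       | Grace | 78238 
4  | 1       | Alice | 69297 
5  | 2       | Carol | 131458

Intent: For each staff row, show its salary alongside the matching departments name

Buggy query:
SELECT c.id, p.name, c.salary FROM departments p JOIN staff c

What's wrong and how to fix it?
Bug: JOIN with no ON clause produces a cartesian product; every staff row pairs with every departments row

Fix: Add ON c.dept_id = p.id to the JOIN

Corrected query:
SELECT c.id, p.name, c.salary FROM departments p JOIN staff c ON c.dept_id = p.id

Result:
id | name      | salary
---+-----------+-------
1  | Marketing | 132049
2  | Finance   | 94400 
3  | Marketing | 78238 
4  | Marketing | 69297 
5  | Finance   | 131458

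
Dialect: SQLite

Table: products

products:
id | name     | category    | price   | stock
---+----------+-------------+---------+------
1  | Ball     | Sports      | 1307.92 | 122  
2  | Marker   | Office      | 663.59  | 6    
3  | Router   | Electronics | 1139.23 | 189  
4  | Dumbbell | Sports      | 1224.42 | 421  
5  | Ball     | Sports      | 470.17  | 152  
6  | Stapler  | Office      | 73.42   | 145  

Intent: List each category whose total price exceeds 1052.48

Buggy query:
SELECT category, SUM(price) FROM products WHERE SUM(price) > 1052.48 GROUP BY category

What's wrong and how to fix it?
Bug: SUM(price) is an aggregate, but WHERE filters rows before aggregation

Fix: Use HAVING (which filters groups after aggregation) instead of WHERE

Corrected query:
SELECT category, SUM(price) FROM products GROUP BY category HAVING SUM(price) > 1052.48

Result:
category    | SUM(price)
------------+-----------
Electronics | 1139.23   
Sports      | 3002.51   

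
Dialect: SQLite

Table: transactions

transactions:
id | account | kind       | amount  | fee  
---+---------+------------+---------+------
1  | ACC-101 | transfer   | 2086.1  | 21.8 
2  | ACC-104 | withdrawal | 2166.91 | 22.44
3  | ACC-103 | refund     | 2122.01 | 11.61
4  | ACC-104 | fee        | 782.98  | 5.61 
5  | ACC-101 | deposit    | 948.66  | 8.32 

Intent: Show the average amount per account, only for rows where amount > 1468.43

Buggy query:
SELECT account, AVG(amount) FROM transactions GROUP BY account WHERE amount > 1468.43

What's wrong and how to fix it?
Bug: Row-level WHERE must come before GROUP BY in the clause order

Fix: Move the WHERE clause before GROUP BY

Corrected query:
SELECT account, AVG(amount) FROM transactions WHERE amount > 1468.43 GROUP BY account

Result:
account | AVG(amount)
--------+------------
ACC-101 | 2086.1     
ACC-103 | 2122.01    
ACC-104 | 2166.91    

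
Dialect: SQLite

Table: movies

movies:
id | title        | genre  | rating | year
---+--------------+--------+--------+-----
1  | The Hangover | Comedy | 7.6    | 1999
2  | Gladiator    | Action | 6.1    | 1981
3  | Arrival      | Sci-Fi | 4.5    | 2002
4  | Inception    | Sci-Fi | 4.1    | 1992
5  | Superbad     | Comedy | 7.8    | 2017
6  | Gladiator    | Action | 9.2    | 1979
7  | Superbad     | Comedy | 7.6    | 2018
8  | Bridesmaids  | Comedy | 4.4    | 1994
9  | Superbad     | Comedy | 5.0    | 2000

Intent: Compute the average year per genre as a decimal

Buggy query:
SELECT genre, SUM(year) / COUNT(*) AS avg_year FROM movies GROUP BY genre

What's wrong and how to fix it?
Bug: Both operands are integers, so '/' performs integer division and truncates

Fix: Multiply by 1.0 (or CAST to REAL) to force floating-point division

Corrected query:
SELECT genre, SUM(year) * 1.0 / COUNT(*) AS avg_year FROM movies GROUP BY genre

Result:
genre  | avg_year
-------+---------
Action | 1980    
Comedy | 2005.6  
Sci-Fi | 1997    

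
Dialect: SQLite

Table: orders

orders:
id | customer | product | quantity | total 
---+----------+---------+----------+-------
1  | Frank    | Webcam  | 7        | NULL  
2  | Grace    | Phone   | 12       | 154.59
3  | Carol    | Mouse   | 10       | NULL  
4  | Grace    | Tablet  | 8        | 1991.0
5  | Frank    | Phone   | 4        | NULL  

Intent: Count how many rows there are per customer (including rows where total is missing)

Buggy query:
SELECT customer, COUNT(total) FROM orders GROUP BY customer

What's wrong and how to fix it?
Bug: COUNT(column) counts non-NULL values only; rows with NULL total aren't counted

Fix: Replace COUNT(total) with COUNT(*)

Corrected query:
SELECT customer, COUNT(*) FROM orders GROUP BY customer

Result:
customer | COUNT(*)
---------+---------
Carol    | 1       
Frank    | 2       
Grace    | 2       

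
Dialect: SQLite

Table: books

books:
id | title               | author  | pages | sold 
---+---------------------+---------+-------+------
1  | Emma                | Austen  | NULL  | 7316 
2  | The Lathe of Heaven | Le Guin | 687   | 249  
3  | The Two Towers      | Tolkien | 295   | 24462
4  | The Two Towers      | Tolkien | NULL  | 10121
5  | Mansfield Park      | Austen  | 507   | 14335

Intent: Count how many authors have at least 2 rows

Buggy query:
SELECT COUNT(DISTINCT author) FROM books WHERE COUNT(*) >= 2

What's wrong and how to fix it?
Bug: WHERE filters individual rows, not groups, so a group-level COUNT is invalid there

Fix: Use a subquery that GROUPs and filters with HAVING, then count its rows

Corrected query:
SELECT COUNT(*) FROM (SELECT author FROM books GROUP BY author HAVING COUNT(*) >= 2)

Result:
COUNT(*)
--------
2       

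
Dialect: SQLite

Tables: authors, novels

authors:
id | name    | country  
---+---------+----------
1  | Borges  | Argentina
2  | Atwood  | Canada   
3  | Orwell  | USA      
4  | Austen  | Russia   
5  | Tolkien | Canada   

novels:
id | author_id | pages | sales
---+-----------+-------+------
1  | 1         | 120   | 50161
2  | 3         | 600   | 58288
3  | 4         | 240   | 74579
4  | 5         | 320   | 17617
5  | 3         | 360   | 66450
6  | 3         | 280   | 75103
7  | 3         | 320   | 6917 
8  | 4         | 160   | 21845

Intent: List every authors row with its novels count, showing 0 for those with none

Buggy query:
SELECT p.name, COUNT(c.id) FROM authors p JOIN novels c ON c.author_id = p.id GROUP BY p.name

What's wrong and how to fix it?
Bug: An inner join excludes parents with zero children

Fix: Use LEFT JOIN so parents without children still appear (COUNT(c.id) gives 0)

Corrected query:
SELECT p.name, COUNT(c.id) FROM authors p LEFT JOIN novels c ON c.author_id = p.id GROUP BY p.name

Result:
name    | COUNT(c.id)
--------+------------
Atwood  | 0          
Austen  | 2          
Borges  | 1          
Orwell  | 4          
Tolkien | 1          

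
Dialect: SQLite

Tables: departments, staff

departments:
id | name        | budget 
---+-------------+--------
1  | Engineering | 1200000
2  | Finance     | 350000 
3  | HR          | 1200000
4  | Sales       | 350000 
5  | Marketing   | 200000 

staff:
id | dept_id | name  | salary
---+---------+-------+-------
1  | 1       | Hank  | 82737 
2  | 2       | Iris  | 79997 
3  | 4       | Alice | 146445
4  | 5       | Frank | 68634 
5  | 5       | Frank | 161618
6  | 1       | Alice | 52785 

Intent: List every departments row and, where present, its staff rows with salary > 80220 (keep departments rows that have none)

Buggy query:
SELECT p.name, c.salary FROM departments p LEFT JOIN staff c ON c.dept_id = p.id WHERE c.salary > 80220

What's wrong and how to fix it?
Bug: A WHERE condition on the right-hand table after LEFT JOIN drops unmatched parents

Fix: Move the right-table condition into the ON clause so unmatched parents are kept

Corrected query:
SELECT p.name, c.salary FROM departments p LEFT JOIN staff c ON c.dept_id = p.id AND c.salary > 80220

Result:
name        | salary
------------+-------
Engineering | 82737 
Finance     | NULL  
HR          | NULL  
Sales       | 146445
Marketing   | 161618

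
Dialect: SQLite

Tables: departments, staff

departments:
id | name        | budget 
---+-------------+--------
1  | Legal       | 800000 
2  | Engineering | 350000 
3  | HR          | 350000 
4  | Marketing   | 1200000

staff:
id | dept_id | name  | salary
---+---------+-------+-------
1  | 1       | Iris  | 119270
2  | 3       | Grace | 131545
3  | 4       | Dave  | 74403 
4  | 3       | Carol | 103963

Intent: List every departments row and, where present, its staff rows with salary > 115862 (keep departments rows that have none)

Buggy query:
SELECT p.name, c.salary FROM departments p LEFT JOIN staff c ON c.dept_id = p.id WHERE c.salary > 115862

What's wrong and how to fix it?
Bug: Filtering c.salary in WHERE discards the NULL rows produced by LEFT JOIN, turning it into an inner join

Fix: Move the right-table condition into the ON clause so unmatched parents are kept

Corrected query:
SELECT p.name, c.salary FROM departments p LEFT JOIN staff c ON c.dept_id = p.id AND c.salary > 115862

Result:
name        | salary
------------+-------
Legal       | 119270
Engineering | NULL  
HR          | 131545
Marketing   | NULL  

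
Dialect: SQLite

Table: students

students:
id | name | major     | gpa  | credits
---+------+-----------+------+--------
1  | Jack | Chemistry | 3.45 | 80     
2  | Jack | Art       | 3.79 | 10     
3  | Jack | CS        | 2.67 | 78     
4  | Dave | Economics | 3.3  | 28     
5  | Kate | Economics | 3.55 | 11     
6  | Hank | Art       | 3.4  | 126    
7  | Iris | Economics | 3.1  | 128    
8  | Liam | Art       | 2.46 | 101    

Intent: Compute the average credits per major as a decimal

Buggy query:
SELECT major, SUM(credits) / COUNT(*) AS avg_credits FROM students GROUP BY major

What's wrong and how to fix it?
Bug: SUM(credits) and COUNT(*) are both integers; the division truncates the fractional part

Fix: Cast one side to REAL so the division keeps the fractional part

Corrected query:
SELECT major, SUM(credits) * 1.0 / COUNT(*) AS avg_credits FROM students GROUP BY major

Result:
major     | avg_credits
----------+------------
Art       | 79         
CS        | 78         
Chemistry | 80         
Economics | 55.666667  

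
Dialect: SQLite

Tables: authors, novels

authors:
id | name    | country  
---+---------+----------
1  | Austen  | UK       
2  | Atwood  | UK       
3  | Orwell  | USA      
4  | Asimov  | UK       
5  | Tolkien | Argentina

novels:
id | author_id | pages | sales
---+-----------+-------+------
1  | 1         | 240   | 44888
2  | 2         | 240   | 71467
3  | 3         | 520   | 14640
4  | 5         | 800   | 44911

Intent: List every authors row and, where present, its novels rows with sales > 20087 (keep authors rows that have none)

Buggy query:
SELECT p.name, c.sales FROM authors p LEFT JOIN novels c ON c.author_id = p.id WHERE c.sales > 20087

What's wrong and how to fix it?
Bug: Filtering c.sales in WHERE discards the NULL rows produced by LEFT JOIN, turning it into an inner join

Fix: Put 'c.sales > 20087' in the JOIN's ON clause instead of WHERE

Corrected query:
SELECT p.name, c.sales FROM authors p LEFT JOIN novels c ON c.author_id = p.id AND c.sales > 20087

Result:
name    | sales
--------+------
Austen  | 44888
Atwood  | 71467
Orwell  | NULL 
Asimov  | NULL 
Tolkien | 44911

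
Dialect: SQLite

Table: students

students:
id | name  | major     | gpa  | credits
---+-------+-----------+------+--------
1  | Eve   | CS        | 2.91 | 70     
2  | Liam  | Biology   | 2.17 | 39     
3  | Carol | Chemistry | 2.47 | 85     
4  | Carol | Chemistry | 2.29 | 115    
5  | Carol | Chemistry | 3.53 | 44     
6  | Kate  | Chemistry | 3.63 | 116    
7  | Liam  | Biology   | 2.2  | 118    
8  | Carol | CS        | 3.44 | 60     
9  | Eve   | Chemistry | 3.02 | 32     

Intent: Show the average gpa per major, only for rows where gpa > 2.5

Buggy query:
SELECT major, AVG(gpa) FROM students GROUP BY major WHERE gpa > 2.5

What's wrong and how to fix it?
Bug: WHERE cannot follow GROUP BY

Fix: Place WHERE between FROM and GROUP BY

Corrected query:
SELECT major, AVG(gpa) FROM students WHERE gpa > 2.5 GROUP BY major

Result:
major     | AVG(gpa)
----------+---------
CS        | 3.175   
Chemistry | 3.393333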